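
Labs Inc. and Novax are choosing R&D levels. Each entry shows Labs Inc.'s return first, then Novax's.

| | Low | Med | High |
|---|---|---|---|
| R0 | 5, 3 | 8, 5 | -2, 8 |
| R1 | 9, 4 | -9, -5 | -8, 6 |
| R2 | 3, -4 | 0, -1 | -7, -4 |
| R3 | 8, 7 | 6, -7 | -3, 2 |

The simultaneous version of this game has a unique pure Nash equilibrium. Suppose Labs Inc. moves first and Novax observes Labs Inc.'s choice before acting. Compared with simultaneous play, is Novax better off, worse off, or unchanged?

worse off

Novax best-responds to each possible Labs Inc. move:
- R0: Novax compares 3, 5, 8 and picks High; Labs Inc. would get -2.
- R1: Novax compares 4, -5, 6 and picks High; Labs Inc. would get -8.
- R2: Novax compares -4, -1, -4 and picks Med; Labs Inc. would get 0.
- R3: Novax compares 7, -7, 2 and picks Low; Labs Inc. would get 8.
Maximizing over -2, -8, 0, 8, Labs Inc. chooses R3. Subgame-perfect outcome: (R3, Low) with payoffs (8, 7).
For the simultaneous game, intersect best replies.
Labs Inc.'s best replies: Low→R1; Med→R0; High→R0.
Novax's best replies: R0→High; R1→High; R2→Med; R3→Low.
Only (R0, High) has each player best-responding; Nash payoffs (-2, 8).
Novax earns 7 sequentially versus 8 at the Nash outcome: worse off.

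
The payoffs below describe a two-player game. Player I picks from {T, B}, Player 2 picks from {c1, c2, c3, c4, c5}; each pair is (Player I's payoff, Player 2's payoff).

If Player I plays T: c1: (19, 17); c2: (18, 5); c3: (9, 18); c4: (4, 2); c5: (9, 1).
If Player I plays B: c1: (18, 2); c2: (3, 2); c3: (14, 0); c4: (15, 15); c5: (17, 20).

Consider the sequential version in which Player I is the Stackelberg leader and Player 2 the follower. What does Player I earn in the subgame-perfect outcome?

17

Work backward from Player 2's decision.
- T: BR = c3, leader payoff 9.
- B: BR = c5, leader payoff 17.
Player I's induced payoffs are 9, 17, so Player I commits to B. Subgame-perfect outcome: (B, c5) with payoffs (17, 20).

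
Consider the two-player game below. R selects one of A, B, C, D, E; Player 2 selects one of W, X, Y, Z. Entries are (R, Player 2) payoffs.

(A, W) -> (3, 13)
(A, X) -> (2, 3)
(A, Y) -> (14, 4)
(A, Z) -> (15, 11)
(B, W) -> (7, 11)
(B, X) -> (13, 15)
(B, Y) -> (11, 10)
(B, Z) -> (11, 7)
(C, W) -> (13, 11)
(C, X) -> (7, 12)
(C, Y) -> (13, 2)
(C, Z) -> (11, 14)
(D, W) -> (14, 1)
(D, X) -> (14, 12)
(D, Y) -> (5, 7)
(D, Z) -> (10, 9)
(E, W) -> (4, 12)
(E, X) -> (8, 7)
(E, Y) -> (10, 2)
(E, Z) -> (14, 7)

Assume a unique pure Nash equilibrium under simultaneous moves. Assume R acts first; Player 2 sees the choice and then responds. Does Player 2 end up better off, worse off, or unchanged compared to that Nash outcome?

unchanged

Work backward from Player 2's decision.
- A: Player 2 compares 13, 3, 4, 11 and picks W; R would get 3.
- B: Player 2 compares 11, 15, 10, 7 and picks X; R would get 13.
- C: Player 2 compares 11, 12, 2, 14 and picks Z; R would get 11.
- D: Player 2 compares 1, 12, 7, 9 and picks X; R would get 14.
- E: Player 2 compares 12, 7, 2, 7 and picks W; R would get 4.
Maximizing over 3, 13, 11, 14, 4, R chooses D. Subgame-perfect outcome: (D, X) with payoffs (14, 12).
For the simultaneous game, intersect best replies.
R's best replies: W→D; X→D; Y→A; Z→A.
Player 2's best replies: A→W; B→X; C→Z; D→X; E→W.
The unique mutual best reply is (D, X), giving (14, 12).
Player 2 earns 12 sequentially versus 12 at the Nash outcome: unchanged.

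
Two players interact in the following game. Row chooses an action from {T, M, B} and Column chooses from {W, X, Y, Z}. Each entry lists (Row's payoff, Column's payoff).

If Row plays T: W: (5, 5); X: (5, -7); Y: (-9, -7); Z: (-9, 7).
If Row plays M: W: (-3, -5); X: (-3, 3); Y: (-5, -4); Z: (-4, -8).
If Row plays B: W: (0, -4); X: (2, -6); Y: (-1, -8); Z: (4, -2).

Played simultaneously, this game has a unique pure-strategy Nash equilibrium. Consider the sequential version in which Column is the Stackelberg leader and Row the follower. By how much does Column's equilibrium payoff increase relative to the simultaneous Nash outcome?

7

Row best-responds to each possible Column move:
- W: Row compares 5, -3, 0 and picks T; Column would get 5.
- X: Row compares 5, -3, 2 and picks T; Column would get -7.
- Y: Row compares -9, -5, -1 and picks B; Column would get -8.
- Z: Row compares -9, -4, 4 and picks B; Column would get -2.
Maximizing over 5, -7, -8, -2, Column chooses W. Subgame-perfect outcome: (T, W) with payoffs (5, 5).
Under simultaneous play:
Row's best replies: W→T; X→T; Y→B; Z→B.
Column's best replies: T→Z; M→X; B→Z.
Only (B, Z) has each player best-responding; Nash payoffs (4, -2).
Column's commitment gain: 5 − -2 = 7.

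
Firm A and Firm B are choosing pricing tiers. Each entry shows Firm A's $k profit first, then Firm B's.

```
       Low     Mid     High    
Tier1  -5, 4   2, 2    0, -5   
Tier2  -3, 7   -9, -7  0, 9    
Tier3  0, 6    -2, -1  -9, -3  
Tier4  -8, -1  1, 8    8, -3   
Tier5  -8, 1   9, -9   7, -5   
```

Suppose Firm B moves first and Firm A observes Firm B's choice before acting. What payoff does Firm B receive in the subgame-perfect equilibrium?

6

Firm A best-responds to each possible Firm B move:
- Low: Firm A compares -5, -3, 0, -8, -8 and picks Tier3; Firm B would get 6.
- Mid: Firm A compares 2, -9, -2, 1, 9 and picks Tier5; Firm B would get -9.
- High: Firm A compares 0, 0, -9, 8, 7 and picks Tier4; Firm B would get -3.
Firm B's induced payoffs are 6, -9, -3, so Firm B commits to Low. Subgame-perfect outcome: (Tier3, Low) with payoffs (0, 6).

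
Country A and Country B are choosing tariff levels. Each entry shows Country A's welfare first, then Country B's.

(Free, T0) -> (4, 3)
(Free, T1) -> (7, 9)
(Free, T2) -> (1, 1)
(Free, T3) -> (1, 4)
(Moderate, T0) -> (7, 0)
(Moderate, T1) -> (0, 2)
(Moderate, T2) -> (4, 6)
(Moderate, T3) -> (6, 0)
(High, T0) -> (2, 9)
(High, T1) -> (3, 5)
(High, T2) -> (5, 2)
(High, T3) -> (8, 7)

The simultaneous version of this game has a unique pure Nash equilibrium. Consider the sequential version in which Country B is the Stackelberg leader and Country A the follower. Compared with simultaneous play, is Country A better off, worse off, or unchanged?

Solve by backward induction (Country B leads).
- T0: Country A compares 4, 7, 2 and picks Moderate; Country B would get 0.
- T1: Country A compares 7, 0, 3 and picks Free; Country B would get 9.
- T2: Country A compares 1, 4, 5 and picks High; Country B would get 2.
- T3: Country A compares 1, 6, 8 and picks High; Country B would get 7.
Among 0, 9, 2, 7, the best is 9 at T1. Subgame-perfect outcome: (Free, T1) with payoffs (7, 9).
For the simultaneous game, intersect best replies.
Country A's best replies: T0→Moderate; T1→Free; T2→High; T3→High.
Country B's best replies: Free→T1; Moderate→T2; High→T0.
Only (Free, T1) has each player best-responding; Nash payoffs (7, 9).
Country A earns 7 sequentially versus 7 at the Nash outcome: unchanged.

unchanged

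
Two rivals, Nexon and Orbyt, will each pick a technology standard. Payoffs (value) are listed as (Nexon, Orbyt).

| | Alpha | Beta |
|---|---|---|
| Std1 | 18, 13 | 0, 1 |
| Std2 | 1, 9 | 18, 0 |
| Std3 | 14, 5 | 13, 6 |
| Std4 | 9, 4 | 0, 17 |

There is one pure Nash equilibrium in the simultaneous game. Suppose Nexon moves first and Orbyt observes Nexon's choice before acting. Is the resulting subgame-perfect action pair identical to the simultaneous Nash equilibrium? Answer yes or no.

yes

Solve by backward induction (Nexon leads).
- Std1: BR = Alpha, leader payoff 18.
- Std2: BR = Alpha, leader payoff 1.
- Std3: BR = Beta, leader payoff 13.
- Std4: BR = Beta, leader payoff 0.
Nexon's induced payoffs are 18, 1, 13, 0, so Nexon commits to Std1. Subgame-perfect outcome: (Std1, Alpha) with payoffs (18, 13).
Under simultaneous play:
Nexon's best replies: Alpha→Std1; Beta→Std2.
Orbyt's best replies: Std1→Alpha; Std2→Alpha; Std3→Beta; Std4→Beta.
The unique mutual best reply is (Std1, Alpha), giving (18, 13).
Sequential outcome (Std1, Alpha) coincides with the Nash profile (Std1, Alpha).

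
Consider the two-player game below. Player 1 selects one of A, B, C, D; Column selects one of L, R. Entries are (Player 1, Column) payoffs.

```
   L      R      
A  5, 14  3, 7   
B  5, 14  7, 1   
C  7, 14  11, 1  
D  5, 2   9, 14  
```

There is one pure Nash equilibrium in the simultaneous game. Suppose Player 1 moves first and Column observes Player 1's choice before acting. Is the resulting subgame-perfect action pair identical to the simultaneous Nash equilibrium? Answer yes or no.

no

Work backward from Column's decision.
- A: BR = L, leader payoff 5.
- B: BR = L, leader payoff 5.
- C: BR = L, leader payoff 7.
- D: BR = R, leader payoff 9.
Among 5, 5, 7, 9, the best is 9 at D. Subgame-perfect outcome: (D, R) with payoffs (9, 14).
Now find the simultaneous Nash equilibrium.
Player 1's best replies: L→C; R→C.
Column's best replies: A→L; B→L; C→L; D→R.
Only (C, L) has each player best-responding; Nash payoffs (7, 14).
Sequential outcome (D, R) differs from the Nash profile (C, L).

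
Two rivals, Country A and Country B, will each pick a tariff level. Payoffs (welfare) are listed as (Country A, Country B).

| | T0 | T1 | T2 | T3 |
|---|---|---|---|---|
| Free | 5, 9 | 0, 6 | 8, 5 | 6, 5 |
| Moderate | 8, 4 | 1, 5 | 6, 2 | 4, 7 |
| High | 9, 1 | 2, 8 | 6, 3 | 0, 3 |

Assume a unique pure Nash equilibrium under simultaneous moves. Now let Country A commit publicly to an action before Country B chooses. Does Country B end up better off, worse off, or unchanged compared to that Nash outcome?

better off

Backward induction with Country A moving first.
- Free: BR = T0, leader payoff 5.
- Moderate: BR = T3, leader payoff 4.
- High: BR = T1, leader payoff 2.
Maximizing over 5, 4, 2, Country A chooses Free. Subgame-perfect outcome: (Free, T0) with payoffs (5, 9).
For the simultaneous game, intersect best replies.
Country A's best replies: T0→High; T1→High; T2→Free; T3→Free.
Country B's best replies: Free→T0; Moderate→T3; High→T1.
Only (High, T1) has each player best-responding; Nash payoffs (2, 8).
Country B earns 9 sequentially versus 8 at the Nash outcome: better off.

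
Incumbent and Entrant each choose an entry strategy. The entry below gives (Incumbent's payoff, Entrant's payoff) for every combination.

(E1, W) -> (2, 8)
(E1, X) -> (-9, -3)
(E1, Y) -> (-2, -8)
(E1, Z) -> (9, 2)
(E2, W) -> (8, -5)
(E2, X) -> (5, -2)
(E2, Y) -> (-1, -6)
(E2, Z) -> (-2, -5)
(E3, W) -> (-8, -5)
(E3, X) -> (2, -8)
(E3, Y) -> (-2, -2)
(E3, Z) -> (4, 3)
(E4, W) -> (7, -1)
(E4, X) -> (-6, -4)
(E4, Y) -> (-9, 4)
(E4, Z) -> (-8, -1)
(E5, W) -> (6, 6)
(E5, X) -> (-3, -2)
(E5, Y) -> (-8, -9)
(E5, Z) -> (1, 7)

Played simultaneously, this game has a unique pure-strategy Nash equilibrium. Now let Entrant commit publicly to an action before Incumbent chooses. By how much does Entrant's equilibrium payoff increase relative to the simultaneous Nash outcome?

4

Work backward from Incumbent's decision.
- W: BR = E2, leader payoff -5.
- X: BR = E2, leader payoff -2.
- Y: BR = E2, leader payoff -6.
- Z: BR = E1, leader payoff 2.
Among -5, -2, -6, 2, the best is 2 at Z. Subgame-perfect outcome: (E1, Z) with payoffs (9, 2).
For the simultaneous game, intersect best replies.
Incumbent's best replies: W→E2; X→E2; Y→E2; Z→E1.
Entrant's best replies: E1→W; E2→X; E3→Z; E4→Y; E5→Z.
The unique mutual best reply is (E2, X), giving (5, -2).
Entrant's commitment gain: 2 − -2 = 4.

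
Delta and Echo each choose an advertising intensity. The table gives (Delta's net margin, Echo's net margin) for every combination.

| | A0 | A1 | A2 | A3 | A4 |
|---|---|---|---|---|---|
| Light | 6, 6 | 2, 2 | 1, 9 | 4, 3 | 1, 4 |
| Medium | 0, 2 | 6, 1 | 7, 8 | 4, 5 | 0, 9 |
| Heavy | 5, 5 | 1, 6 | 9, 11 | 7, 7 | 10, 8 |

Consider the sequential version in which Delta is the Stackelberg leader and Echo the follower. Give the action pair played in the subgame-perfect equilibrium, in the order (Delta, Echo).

(Heavy, A2)

Backward induction with Delta moving first.
- Light → Echo plays A2 (best of 6, 2, 9, 3, 4); Delta gets 1.
- Medium → Echo plays A4 (best of 2, 1, 8, 5, 9); Delta gets 0.
- Heavy → Echo plays A2 (best of 5, 6, 11, 7, 8); Delta gets 9.
Maximizing over 1, 0, 9, Delta chooses Heavy. Subgame-perfect outcome: (Heavy, A2) with payoffs (9, 11).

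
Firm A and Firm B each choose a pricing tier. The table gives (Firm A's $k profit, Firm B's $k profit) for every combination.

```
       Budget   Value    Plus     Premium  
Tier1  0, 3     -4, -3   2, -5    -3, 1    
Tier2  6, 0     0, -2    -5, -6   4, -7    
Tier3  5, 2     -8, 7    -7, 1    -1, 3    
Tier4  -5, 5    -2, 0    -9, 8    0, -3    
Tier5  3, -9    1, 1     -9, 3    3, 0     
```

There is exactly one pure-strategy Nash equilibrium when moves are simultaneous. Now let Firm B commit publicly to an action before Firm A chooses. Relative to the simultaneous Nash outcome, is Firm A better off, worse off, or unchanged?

Backward induction with Firm B moving first.
- Budget: BR = Tier2, leader payoff 0.
- Value: BR = Tier5, leader payoff 1.
- Plus: BR = Tier1, leader payoff -5.
- Premium: BR = Tier2, leader payoff -7.
Among 0, 1, -5, -7, the best is 1 at Value. Subgame-perfect outcome: (Tier5, Value) with payoffs (1, 1).
Under simultaneous play:
Firm A's best replies: Budget→Tier2; Value→Tier5; Plus→Tier1; Premium→Tier2.
Firm B's best replies: Tier1→Budget; Tier2→Budget; Tier3→Value; Tier4→Plus; Tier5→Plus.
The unique mutual best reply is (Tier2, Budget), giving (6, 0).
Firm A earns 1 sequentially versus 6 at the Nash outcome: worse off.

worse off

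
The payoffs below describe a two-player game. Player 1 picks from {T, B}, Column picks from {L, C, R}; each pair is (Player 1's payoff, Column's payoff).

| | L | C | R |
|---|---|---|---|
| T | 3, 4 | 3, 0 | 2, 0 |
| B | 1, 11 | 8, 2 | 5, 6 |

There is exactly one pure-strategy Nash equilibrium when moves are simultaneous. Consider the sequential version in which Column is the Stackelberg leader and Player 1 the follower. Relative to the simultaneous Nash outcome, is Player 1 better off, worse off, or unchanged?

better off

Player 1 best-responds to each possible Column move:
- L → Player 1 plays T (best of 3, 1); Column gets 4.
- C → Player 1 plays B (best of 3, 8); Column gets 2.
- R → Player 1 plays B (best of 2, 5); Column gets 6.
Maximizing over 4, 2, 6, Column chooses R. Subgame-perfect outcome: (B, R) with payoffs (5, 6).
Now find the simultaneous Nash equilibrium.
Player 1's best replies: L→T; C→B; R→B.
Column's best replies: T→L; B→L.
Only (T, L) has each player best-responding; Nash payoffs (3, 4).
Player 1 earns 5 sequentially versus 3 at the Nash outcome: better off.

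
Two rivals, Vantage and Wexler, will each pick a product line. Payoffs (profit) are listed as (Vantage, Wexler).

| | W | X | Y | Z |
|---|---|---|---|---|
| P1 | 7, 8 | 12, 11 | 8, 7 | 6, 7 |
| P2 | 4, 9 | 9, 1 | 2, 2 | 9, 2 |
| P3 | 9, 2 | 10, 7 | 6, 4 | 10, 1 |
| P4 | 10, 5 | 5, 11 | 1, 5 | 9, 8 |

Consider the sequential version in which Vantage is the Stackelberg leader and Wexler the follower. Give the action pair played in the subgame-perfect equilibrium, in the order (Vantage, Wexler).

(P1, X)

Work backward from Wexler's decision.
- P1: BR = X, leader payoff 12.
- P2: BR = W, leader payoff 4.
- P3: BR = X, leader payoff 10.
- P4: BR = X, leader payoff 5.
Maximizing over 12, 4, 10, 5, Vantage chooses P1. Subgame-perfect outcome: (P1, X) with payoffs (12, 11).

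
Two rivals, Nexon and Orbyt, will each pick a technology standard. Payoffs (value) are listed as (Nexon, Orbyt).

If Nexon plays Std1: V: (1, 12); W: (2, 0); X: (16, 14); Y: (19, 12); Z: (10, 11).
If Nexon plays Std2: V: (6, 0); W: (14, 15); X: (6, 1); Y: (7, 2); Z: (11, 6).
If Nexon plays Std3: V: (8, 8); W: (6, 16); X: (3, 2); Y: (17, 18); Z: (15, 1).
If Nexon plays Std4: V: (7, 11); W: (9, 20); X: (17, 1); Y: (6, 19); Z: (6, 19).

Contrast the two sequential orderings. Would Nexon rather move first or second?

first

If Nexon leads: Orbyt's best replies are Std1→X, Std2→W, Std3→Y, Std4→W; Nexon's induced payoffs 16, 14, 17, 9; outcome (Std3, Y), payoffs (17, 18).
If Orbyt leads: Nexon's best replies are V→Std3, W→Std2, X→Std4, Y→Std1, Z→Std3; Orbyt's induced payoffs 8, 15, 1, 12, 1; outcome (Std2, W), payoffs (14, 15).
Nexon gets 17 moving first and 14 moving second, so Nexon prefers to move first.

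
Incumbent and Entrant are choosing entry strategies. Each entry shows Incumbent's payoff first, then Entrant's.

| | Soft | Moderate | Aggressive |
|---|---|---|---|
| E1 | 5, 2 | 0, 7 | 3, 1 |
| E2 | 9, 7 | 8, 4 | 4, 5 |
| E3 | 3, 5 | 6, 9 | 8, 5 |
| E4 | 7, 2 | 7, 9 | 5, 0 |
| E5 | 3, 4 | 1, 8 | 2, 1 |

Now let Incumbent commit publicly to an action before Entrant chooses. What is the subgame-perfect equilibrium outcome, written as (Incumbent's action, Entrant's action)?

(E2, Soft)

Work backward from Entrant's decision.
- E1: BR = Moderate, leader payoff 0.
- E2: BR = Soft, leader payoff 9.
- E3: BR = Moderate, leader payoff 6.
- E4: BR = Moderate, leader payoff 7.
- E5: BR = Moderate, leader payoff 1.
Maximizing over 0, 9, 6, 7, 1, Incumbent chooses E2. Subgame-perfect outcome: (E2, Soft) with payoffs (9, 7).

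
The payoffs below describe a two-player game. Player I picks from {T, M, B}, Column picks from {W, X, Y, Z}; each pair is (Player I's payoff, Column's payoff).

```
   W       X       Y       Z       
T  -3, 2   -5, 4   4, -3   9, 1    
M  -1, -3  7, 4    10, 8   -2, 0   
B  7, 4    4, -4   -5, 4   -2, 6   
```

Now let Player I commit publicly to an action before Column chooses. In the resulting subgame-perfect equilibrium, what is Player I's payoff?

10

Column best-responds to each possible Player I move:
- T → Column plays X (best of 2, 4, -3, 1); Player I gets -5.
- M → Column plays Y (best of -3, 4, 8, 0); Player I gets 10.
- B → Column plays Z (best of 4, -4, 4, 6); Player I gets -2.
Among -5, 10, -2, the best is 10 at M. Subgame-perfect outcome: (M, Y) with payoffs (10, 8).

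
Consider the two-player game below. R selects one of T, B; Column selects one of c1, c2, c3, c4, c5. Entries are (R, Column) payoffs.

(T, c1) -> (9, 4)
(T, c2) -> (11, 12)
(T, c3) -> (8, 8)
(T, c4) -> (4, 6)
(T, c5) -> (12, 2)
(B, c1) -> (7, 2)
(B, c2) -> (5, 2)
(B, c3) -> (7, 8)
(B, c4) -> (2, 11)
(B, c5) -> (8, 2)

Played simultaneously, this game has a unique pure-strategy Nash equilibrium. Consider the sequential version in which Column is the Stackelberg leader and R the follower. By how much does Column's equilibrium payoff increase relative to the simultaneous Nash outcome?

0

R best-responds to each possible Column move:
- c1: R compares 9, 7 and picks T; Column would get 4.
- c2: R compares 11, 5 and picks T; Column would get 12.
- c3: R compares 8, 7 and picks T; Column would get 8.
- c4: R compares 4, 2 and picks T; Column would get 6.
- c5: R compares 12, 8 and picks T; Column would get 2.
Maximizing over 4, 12, 8, 6, 2, Column chooses c2. Subgame-perfect outcome: (T, c2) with payoffs (11, 12).
Under simultaneous play:
R's best replies: c1→T; c2→T; c3→T; c4→T; c5→T.
Column's best replies: T→c2; B→c4.
The unique mutual best reply is (T, c2), giving (11, 12).
Column's commitment gain: 12 − 12 = 0.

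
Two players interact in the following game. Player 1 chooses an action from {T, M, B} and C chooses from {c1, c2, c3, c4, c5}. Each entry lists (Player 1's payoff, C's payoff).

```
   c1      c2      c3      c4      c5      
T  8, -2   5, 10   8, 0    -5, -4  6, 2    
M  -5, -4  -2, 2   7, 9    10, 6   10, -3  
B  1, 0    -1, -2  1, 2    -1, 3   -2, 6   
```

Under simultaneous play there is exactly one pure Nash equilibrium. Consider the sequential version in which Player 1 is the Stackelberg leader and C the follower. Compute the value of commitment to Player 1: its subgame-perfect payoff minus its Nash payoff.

2

C best-responds to each possible Player 1 move:
- T: BR = c2, leader payoff 5.
- M: BR = c3, leader payoff 7.
- B: BR = c5, leader payoff -2.
Player 1's induced payoffs are 5, 7, -2, so Player 1 commits to M. Subgame-perfect outcome: (M, c3) with payoffs (7, 9).
Now find the simultaneous Nash equilibrium.
Player 1's best replies: c1→T; c2→T; c3→T; c4→M; c5→M.
C's best replies: T→c2; M→c3; B→c5.
The unique mutual best reply is (T, c2), giving (5, 10).
Player 1's commitment gain: 7 − 5 = 2.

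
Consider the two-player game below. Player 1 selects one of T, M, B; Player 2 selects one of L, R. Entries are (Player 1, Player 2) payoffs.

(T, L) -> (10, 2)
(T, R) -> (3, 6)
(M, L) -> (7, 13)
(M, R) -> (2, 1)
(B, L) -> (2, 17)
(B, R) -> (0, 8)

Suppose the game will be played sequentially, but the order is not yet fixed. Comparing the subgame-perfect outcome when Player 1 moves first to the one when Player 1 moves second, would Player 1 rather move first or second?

If Player 1 leads: Player 2's best replies are T→R, M→L, B→L; Player 1's induced payoffs 3, 7, 2; outcome (M, L), payoffs (7, 13).
If Player 2 leads: Player 1's best replies are L→T, R→T; Player 2's induced payoffs 2, 6; outcome (T, R), payoffs (3, 6).
Player 1 gets 7 moving first and 3 moving second, so Player 1 prefers to move first.

first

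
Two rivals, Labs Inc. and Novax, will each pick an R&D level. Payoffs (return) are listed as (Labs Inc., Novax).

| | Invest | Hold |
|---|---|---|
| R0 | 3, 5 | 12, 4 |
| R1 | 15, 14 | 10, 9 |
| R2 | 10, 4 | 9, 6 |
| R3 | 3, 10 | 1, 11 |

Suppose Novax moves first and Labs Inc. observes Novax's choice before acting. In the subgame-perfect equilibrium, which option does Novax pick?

Backward induction with Novax moving first.
- Invest → Labs Inc. plays R1 (best of 3, 15, 10, 3); Novax gets 14.
- Hold → Labs Inc. plays R0 (best of 12, 10, 9, 1); Novax gets 4.
Novax's induced payoffs are 14, 4, so Novax commits to Invest. Subgame-perfect outcome: (R1, Invest) with payoffs (15, 14).

Invest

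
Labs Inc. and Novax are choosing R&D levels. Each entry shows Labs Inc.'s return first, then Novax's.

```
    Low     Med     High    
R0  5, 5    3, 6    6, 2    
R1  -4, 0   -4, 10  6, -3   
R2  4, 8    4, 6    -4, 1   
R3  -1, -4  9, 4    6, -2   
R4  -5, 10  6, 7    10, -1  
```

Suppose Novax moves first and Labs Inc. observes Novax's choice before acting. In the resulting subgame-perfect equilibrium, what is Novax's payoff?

Work backward from Labs Inc.'s decision.
- Low: BR = R0, leader payoff 5.
- Med: BR = R3, leader payoff 4.
- High: BR = R4, leader payoff -1.
Among 5, 4, -1, the best is 5 at Low. Subgame-perfect outcome: (R0, Low) with payoffs (5, 5).

5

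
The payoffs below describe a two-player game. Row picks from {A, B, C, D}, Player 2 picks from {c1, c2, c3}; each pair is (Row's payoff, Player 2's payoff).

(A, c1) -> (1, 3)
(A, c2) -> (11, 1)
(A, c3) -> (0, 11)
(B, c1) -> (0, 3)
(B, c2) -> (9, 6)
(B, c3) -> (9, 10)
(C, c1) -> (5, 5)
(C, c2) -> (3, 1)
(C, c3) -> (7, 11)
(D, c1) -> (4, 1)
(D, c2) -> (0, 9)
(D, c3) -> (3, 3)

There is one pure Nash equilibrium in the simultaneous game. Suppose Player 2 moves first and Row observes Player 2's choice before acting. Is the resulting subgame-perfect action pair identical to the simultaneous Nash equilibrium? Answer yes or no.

yes

Backward induction with Player 2 moving first.
- c1: Row compares 1, 0, 5, 4 and picks C; Player 2 would get 5.
- c2: Row compares 11, 9, 3, 0 and picks A; Player 2 would get 1.
- c3: Row compares 0, 9, 7, 3 and picks B; Player 2 would get 10.
Player 2's induced payoffs are 5, 1, 10, so Player 2 commits to c3. Subgame-perfect outcome: (B, c3) with payoffs (9, 10).
Now find the simultaneous Nash equilibrium.
Row's best replies: c1→C; c2→A; c3→B.
Player 2's best replies: A→c3; B→c3; C→c3; D→c2.
Only (B, c3) has each player best-responding; Nash payoffs (9, 10).
Sequential outcome (B, c3) coincides with the Nash profile (B, c3).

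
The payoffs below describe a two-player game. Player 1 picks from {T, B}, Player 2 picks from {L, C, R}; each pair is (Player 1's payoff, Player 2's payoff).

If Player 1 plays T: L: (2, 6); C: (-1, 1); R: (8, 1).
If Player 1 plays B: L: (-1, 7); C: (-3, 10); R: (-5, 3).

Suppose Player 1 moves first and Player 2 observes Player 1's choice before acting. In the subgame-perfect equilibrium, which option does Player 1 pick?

Player 2 best-responds to each possible Player 1 move:
- T: BR = L, leader payoff 2.
- B: BR = C, leader payoff -3.
Among 2, -3, the best is 2 at T. Subgame-perfect outcome: (T, L) with payoffs (2, 6).

T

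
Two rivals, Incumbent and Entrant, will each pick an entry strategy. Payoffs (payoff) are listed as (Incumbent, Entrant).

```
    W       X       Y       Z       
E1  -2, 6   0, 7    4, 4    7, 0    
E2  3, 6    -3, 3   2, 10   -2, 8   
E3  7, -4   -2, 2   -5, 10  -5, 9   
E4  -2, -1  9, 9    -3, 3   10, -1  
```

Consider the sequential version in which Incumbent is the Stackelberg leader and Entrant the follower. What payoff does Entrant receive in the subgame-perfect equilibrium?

9

Solve by backward induction (Incumbent leads).
- E1 → Entrant plays X (best of 6, 7, 4, 0); Incumbent gets 0.
- E2 → Entrant plays Y (best of 6, 3, 10, 8); Incumbent gets 2.
- E3 → Entrant plays Y (best of -4, 2, 10, 9); Incumbent gets -5.
- E4 → Entrant plays X (best of -1, 9, 3, -1); Incumbent gets 9.
Among 0, 2, -5, 9, the best is 9 at E4. Subgame-perfect outcome: (E4, X) with payoffs (9, 9).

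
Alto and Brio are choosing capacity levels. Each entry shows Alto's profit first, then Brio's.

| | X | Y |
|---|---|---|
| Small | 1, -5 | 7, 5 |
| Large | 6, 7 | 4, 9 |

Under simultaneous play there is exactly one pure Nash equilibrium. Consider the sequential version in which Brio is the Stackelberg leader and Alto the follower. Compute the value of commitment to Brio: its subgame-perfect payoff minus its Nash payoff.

Backward induction with Brio moving first.
- X: Alto compares 1, 6 and picks Large; Brio would get 7.
- Y: Alto compares 7, 4 and picks Small; Brio would get 5.
Maximizing over 7, 5, Brio chooses X. Subgame-perfect outcome: (Large, X) with payoffs (6, 7).
Now find the simultaneous Nash equilibrium.
Alto's best replies: X→Large; Y→Small.
Brio's best replies: Small→Y; Large→Y.
Only (Small, Y) has each player best-responding; Nash payoffs (7, 5).
Brio's commitment gain: 7 − 5 = 2.

2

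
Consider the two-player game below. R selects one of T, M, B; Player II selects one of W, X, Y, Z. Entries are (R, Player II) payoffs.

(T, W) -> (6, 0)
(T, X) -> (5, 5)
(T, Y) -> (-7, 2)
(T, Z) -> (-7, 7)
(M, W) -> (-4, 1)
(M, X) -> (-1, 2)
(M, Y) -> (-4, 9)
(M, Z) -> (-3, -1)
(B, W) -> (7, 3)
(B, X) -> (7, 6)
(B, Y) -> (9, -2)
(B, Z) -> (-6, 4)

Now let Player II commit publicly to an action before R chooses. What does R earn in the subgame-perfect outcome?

Backward induction with Player II moving first.
- W: R compares 6, -4, 7 and picks B; Player II would get 3.
- X: R compares 5, -1, 7 and picks B; Player II would get 6.
- Y: R compares -7, -4, 9 and picks B; Player II would get -2.
- Z: R compares -7, -3, -6 and picks M; Player II would get -1.
Among 3, 6, -2, -1, the best is 6 at X. Subgame-perfect outcome: (B, X) with payoffs (7, 6).

7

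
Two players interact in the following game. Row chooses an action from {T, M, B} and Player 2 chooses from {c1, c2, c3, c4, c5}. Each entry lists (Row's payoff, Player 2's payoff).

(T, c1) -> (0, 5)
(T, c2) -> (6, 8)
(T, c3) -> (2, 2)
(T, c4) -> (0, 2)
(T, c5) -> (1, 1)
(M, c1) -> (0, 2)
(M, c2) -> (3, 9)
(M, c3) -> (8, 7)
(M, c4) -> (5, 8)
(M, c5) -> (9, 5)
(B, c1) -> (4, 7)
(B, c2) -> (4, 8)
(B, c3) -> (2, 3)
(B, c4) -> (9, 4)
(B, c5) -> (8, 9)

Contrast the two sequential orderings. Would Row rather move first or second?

first

If Row leads: Player 2's best replies are T→c2, M→c2, B→c5; Row's induced payoffs 6, 3, 8; outcome (B, c5), payoffs (8, 9).
If Player 2 leads: Row's best replies are c1→B, c2→T, c3→M, c4→B, c5→M; Player 2's induced payoffs 7, 8, 7, 4, 5; outcome (T, c2), payoffs (6, 8).
Row gets 8 moving first and 6 moving second, so Row prefers to move first.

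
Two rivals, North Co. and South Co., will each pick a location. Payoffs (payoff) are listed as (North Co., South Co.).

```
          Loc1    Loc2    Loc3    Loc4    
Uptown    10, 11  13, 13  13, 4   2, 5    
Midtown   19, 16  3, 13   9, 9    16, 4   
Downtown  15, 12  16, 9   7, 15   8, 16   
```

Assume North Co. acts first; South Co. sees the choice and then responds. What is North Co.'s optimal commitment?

Midtown

Work backward from South Co.'s decision.
- Uptown: BR = Loc2, leader payoff 13.
- Midtown: BR = Loc1, leader payoff 19.
- Downtown: BR = Loc4, leader payoff 8.
North Co.'s induced payoffs are 13, 19, 8, so North Co. commits to Midtown. Subgame-perfect outcome: (Midtown, Loc1) with payoffs (19, 16).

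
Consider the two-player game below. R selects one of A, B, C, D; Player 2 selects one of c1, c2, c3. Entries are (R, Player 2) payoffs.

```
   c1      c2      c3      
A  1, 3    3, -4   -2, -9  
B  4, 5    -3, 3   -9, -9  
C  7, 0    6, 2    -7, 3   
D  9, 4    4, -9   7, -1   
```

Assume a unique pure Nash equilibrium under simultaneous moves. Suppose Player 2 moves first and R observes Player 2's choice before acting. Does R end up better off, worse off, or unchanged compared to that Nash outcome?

unchanged

R best-responds to each possible Player 2 move:
- c1: R compares 1, 4, 7, 9 and picks D; Player 2 would get 4.
- c2: R compares 3, -3, 6, 4 and picks C; Player 2 would get 2.
- c3: R compares -2, -9, -7, 7 and picks D; Player 2 would get -1.
Maximizing over 4, 2, -1, Player 2 chooses c1. Subgame-perfect outcome: (D, c1) with payoffs (9, 4).
Under simultaneous play:
R's best replies: c1→D; c2→C; c3→D.
Player 2's best replies: A→c1; B→c1; C→c3; D→c1.
Only (D, c1) has each player best-responding; Nash payoffs (9, 4).
R earns 9 sequentially versus 9 at the Nash outcome: unchanged.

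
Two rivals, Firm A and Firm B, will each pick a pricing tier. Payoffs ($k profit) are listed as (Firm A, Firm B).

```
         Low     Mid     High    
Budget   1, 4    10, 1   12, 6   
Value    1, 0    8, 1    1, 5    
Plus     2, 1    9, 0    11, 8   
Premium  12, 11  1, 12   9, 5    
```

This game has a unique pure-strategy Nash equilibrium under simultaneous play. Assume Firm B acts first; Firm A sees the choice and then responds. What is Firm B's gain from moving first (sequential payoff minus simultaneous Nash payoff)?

5

Firm A best-responds to each possible Firm B move:
- Low: BR = Premium, leader payoff 11.
- Mid: BR = Budget, leader payoff 1.
- High: BR = Budget, leader payoff 6.
Among 11, 1, 6, the best is 11 at Low. Subgame-perfect outcome: (Premium, Low) with payoffs (12, 11).
Under simultaneous play:
Firm A's best replies: Low→Premium; Mid→Budget; High→Budget.
Firm B's best replies: Budget→High; Value→High; Plus→High; Premium→Mid.
Only (Budget, High) has each player best-responding; Nash payoffs (12, 6).
Firm B's commitment gain: 11 − 6 = 5.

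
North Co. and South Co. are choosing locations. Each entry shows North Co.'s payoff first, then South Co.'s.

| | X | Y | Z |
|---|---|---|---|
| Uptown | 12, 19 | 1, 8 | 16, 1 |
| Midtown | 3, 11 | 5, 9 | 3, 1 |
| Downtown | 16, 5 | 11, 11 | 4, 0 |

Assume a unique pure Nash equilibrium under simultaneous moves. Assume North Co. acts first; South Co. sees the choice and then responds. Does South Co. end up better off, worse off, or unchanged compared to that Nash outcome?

better off

Backward induction with North Co. moving first.
- Uptown → South Co. plays X (best of 19, 8, 1); North Co. gets 12.
- Midtown → South Co. plays X (best of 11, 9, 1); North Co. gets 3.
- Downtown → South Co. plays Y (best of 5, 11, 0); North Co. gets 11.
Maximizing over 12, 3, 11, North Co. chooses Uptown. Subgame-perfect outcome: (Uptown, X) with payoffs (12, 19).
For the simultaneous game, intersect best replies.
North Co.'s best replies: X→Downtown; Y→Downtown; Z→Uptown.
South Co.'s best replies: Uptown→X; Midtown→X; Downtown→Y.
Only (Downtown, Y) has each player best-responding; Nash payoffs (11, 11).
South Co. earns 19 sequentially versus 11 at the Nash outcome: better off.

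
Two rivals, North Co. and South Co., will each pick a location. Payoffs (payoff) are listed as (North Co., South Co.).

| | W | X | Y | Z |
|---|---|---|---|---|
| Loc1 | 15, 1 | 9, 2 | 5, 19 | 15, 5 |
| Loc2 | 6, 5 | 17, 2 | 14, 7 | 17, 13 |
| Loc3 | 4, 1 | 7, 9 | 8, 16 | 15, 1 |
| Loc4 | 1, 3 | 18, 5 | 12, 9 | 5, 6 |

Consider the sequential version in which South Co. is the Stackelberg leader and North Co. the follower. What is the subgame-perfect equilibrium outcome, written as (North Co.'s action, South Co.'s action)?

(Loc2, Z)

North Co. best-responds to each possible South Co. move:
- W: BR = Loc1, leader payoff 1.
- X: BR = Loc4, leader payoff 5.
- Y: BR = Loc2, leader payoff 7.
- Z: BR = Loc2, leader payoff 13.
Among 1, 5, 7, 13, the best is 13 at Z. Subgame-perfect outcome: (Loc2, Z) with payoffs (17, 13).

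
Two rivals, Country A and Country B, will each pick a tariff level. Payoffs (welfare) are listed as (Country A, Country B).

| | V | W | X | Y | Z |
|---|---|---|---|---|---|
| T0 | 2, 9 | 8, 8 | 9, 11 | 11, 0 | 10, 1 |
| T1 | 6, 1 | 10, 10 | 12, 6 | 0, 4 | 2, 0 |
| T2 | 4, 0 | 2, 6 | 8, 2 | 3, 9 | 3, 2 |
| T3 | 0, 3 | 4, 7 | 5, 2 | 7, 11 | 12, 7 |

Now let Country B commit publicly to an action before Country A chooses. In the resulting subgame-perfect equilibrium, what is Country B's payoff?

Backward induction with Country B moving first.
- V: Country A compares 2, 6, 4, 0 and picks T1; Country B would get 1.
- W: Country A compares 8, 10, 2, 4 and picks T1; Country B would get 10.
- X: Country A compares 9, 12, 8, 5 and picks T1; Country B would get 6.
- Y: Country A compares 11, 0, 3, 7 and picks T0; Country B would get 0.
- Z: Country A compares 10, 2, 3, 12 and picks T3; Country B would get 7.
Among 1, 10, 6, 0, 7, the best is 10 at W. Subgame-perfect outcome: (T1, W) with payoffs (10, 10).

10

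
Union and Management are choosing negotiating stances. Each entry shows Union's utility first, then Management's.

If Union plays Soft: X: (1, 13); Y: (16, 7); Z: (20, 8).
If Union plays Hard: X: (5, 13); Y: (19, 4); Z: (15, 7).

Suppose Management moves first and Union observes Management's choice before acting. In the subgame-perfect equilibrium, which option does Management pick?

X

Work backward from Union's decision.
- X: BR = Hard, leader payoff 13.
- Y: BR = Hard, leader payoff 4.
- Z: BR = Soft, leader payoff 8.
Maximizing over 13, 4, 8, Management chooses X. Subgame-perfect outcome: (Hard, X) with payoffs (5, 13).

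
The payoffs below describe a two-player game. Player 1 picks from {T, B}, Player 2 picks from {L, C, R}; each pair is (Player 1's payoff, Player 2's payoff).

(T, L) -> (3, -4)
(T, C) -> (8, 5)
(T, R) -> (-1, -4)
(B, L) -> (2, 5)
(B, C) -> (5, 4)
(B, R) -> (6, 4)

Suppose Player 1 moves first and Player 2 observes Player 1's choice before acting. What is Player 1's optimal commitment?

Work backward from Player 2's decision.
- T → Player 2 plays C (best of -4, 5, -4); Player 1 gets 8.
- B → Player 2 plays L (best of 5, 4, 4); Player 1 gets 2.
Among 8, 2, the best is 8 at T. Subgame-perfect outcome: (T, C) with payoffs (8, 5).

T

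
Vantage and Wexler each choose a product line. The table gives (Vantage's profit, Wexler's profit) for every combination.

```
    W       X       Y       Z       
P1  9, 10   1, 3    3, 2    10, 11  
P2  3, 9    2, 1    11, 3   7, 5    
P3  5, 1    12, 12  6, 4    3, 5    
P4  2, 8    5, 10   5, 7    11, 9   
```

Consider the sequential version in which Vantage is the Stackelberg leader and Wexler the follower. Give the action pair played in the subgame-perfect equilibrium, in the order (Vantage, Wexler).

Work backward from Wexler's decision.
- P1 → Wexler plays Z (best of 10, 3, 2, 11); Vantage gets 10.
- P2 → Wexler plays W (best of 9, 1, 3, 5); Vantage gets 3.
- P3 → Wexler plays X (best of 1, 12, 4, 5); Vantage gets 12.
- P4 → Wexler plays X (best of 8, 10, 7, 9); Vantage gets 5.
Vantage's induced payoffs are 10, 3, 12, 5, so Vantage commits to P3. Subgame-perfect outcome: (P3, X) with payoffs (12, 12).

(P3, X)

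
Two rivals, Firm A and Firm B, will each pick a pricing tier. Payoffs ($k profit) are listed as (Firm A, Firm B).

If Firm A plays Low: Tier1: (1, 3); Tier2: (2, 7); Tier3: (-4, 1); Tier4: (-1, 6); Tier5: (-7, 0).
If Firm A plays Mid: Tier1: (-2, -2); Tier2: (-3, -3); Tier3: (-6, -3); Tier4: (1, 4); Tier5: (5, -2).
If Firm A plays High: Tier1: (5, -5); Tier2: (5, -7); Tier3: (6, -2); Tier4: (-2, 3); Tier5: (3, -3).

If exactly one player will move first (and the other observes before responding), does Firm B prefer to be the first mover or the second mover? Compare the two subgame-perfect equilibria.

If Firm A leads: Firm B's best replies are Low→Tier2, Mid→Tier4, High→Tier4; Firm A's induced payoffs 2, 1, -2; outcome (Low, Tier2), payoffs (2, 7).
If Firm B leads: Firm A's best replies are Tier1→High, Tier2→High, Tier3→High, Tier4→Mid, Tier5→Mid; Firm B's induced payoffs -5, -7, -2, 4, -2; outcome (Mid, Tier4), payoffs (1, 4).
Firm B gets 4 moving first and 7 moving second, so Firm B prefers to move second.

second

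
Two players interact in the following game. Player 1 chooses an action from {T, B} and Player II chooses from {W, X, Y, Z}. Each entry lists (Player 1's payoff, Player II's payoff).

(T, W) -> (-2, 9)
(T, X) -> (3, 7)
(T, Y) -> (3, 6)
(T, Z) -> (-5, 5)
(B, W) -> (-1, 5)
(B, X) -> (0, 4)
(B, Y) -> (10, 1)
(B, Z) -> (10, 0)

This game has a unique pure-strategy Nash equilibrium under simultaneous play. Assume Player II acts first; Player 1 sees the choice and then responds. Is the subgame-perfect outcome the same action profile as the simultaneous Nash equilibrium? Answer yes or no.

no

Work backward from Player 1's decision.
- W: BR = B, leader payoff 5.
- X: BR = T, leader payoff 7.
- Y: BR = B, leader payoff 1.
- Z: BR = B, leader payoff 0.
Among 5, 7, 1, 0, the best is 7 at X. Subgame-perfect outcome: (T, X) with payoffs (3, 7).
Now find the simultaneous Nash equilibrium.
Player 1's best replies: W→B; X→T; Y→B; Z→B.
Player II's best replies: T→W; B→W.
The unique mutual best reply is (B, W), giving (-1, 5).
Sequential outcome (T, X) differs from the Nash profile (B, W).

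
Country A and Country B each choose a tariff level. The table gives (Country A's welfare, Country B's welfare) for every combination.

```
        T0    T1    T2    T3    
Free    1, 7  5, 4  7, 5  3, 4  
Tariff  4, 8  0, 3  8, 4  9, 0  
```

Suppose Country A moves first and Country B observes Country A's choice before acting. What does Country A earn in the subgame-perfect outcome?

Work backward from Country B's decision.
- Free: BR = T0, leader payoff 1.
- Tariff: BR = T0, leader payoff 4.
Maximizing over 1, 4, Country A chooses Tariff. Subgame-perfect outcome: (Tariff, T0) with payoffs (4, 8).

4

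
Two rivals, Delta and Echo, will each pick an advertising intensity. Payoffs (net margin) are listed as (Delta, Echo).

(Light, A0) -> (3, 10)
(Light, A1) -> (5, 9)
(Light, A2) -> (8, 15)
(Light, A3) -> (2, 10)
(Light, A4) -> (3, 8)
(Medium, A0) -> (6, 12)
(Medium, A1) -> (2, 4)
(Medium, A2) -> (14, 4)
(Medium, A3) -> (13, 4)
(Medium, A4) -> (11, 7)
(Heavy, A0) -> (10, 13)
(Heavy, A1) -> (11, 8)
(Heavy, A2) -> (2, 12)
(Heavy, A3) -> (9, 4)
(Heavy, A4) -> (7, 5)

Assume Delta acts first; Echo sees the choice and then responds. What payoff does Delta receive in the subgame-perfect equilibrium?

10

Backward induction with Delta moving first.
- Light → Echo plays A2 (best of 10, 9, 15, 10, 8); Delta gets 8.
- Medium → Echo plays A0 (best of 12, 4, 4, 4, 7); Delta gets 6.
- Heavy → Echo plays A0 (best of 13, 8, 12, 4, 5); Delta gets 10.
Maximizing over 8, 6, 10, Delta chooses Heavy. Subgame-perfect outcome: (Heavy, A0) with payoffs (10, 13).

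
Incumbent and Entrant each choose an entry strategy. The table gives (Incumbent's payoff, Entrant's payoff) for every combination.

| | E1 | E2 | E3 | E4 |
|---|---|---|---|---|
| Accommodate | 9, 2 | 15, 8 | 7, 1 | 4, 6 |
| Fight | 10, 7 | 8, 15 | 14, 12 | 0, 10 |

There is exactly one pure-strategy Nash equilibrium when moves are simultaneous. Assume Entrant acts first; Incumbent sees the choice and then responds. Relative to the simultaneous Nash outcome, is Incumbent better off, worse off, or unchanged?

Solve by backward induction (Entrant leads).
- E1: Incumbent compares 9, 10 and picks Fight; Entrant would get 7.
- E2: Incumbent compares 15, 8 and picks Accommodate; Entrant would get 8.
- E3: Incumbent compares 7, 14 and picks Fight; Entrant would get 12.
- E4: Incumbent compares 4, 0 and picks Accommodate; Entrant would get 6.
Entrant's induced payoffs are 7, 8, 12, 6, so Entrant commits to E3. Subgame-perfect outcome: (Fight, E3) with payoffs (14, 12).
Now find the simultaneous Nash equilibrium.
Incumbent's best replies: E1→Fight; E2→Accommodate; E3→Fight; E4→Accommodate.
Entrant's best replies: Accommodate→E2; Fight→E2.
Only (Accommodate, E2) has each player best-responding; Nash payoffs (15, 8).
Incumbent earns 14 sequentially versus 15 at the Nash outcome: worse off.

worse off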